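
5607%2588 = 431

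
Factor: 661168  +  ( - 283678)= 377490 = 2^1*3^1*5^1*12583^1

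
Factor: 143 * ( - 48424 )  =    -  2^3*11^1*13^1*6053^1 = - 6924632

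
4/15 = 4/15  =  0.27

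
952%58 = 24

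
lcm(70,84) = 420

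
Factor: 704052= 2^2* 3^4* 41^1*53^1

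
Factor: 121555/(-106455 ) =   -  3^( - 1) * 7^1*23^1 * 47^( - 1) = - 161/141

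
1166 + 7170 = 8336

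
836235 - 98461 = 737774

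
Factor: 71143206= 2^1*3^1*29^1*408869^1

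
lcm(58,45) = 2610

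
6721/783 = 8 + 457/783 = 8.58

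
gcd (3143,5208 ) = 7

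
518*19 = 9842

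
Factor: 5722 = 2^1*2861^1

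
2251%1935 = 316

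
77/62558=77/62558 = 0.00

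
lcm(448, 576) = 4032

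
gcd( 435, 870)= 435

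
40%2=0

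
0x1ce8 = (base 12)4348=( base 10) 7400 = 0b1110011101000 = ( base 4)1303220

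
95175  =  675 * 141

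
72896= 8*9112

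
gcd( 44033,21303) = 1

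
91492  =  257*356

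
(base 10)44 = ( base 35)19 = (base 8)54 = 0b101100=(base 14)32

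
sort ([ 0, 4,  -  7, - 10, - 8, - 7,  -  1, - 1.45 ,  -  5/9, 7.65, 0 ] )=[ - 10, - 8, - 7,-7, - 1.45,  -  1, - 5/9, 0, 0, 4, 7.65 ]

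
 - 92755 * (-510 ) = 47305050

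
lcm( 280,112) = 560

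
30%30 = 0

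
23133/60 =385 + 11/20 = 385.55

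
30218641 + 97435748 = 127654389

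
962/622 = 481/311 = 1.55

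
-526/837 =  - 526/837 = - 0.63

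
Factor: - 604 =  - 2^2*151^1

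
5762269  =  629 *9161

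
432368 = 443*976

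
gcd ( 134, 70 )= 2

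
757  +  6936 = 7693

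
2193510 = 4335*506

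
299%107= 85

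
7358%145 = 108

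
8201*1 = 8201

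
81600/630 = 129 + 11/21=   129.52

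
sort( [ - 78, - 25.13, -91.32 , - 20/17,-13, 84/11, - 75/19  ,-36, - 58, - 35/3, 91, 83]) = [ - 91.32, - 78,-58 , - 36,  -  25.13, - 13, - 35/3, - 75/19, - 20/17 , 84/11, 83, 91 ]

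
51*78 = 3978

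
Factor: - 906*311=-2^1 * 3^1*151^1*311^1= - 281766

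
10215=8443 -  - 1772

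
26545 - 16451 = 10094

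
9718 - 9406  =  312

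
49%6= 1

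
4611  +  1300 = 5911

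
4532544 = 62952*72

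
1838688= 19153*96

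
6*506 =3036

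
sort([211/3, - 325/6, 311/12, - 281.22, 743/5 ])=[ - 281.22, - 325/6, 311/12,211/3 , 743/5 ]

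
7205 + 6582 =13787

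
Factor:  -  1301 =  - 1301^1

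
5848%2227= 1394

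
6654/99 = 2218/33 = 67.21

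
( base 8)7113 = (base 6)24535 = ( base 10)3659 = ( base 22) 7C7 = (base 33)3BT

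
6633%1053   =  315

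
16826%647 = 4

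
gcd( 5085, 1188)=9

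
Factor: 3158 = 2^1 * 1579^1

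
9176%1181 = 909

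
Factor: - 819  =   - 3^2*7^1*13^1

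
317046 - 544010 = -226964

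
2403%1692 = 711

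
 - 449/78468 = - 1 + 78019/78468  =  - 0.01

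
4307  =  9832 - 5525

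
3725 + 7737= 11462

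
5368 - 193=5175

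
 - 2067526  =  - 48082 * 43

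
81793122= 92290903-10497781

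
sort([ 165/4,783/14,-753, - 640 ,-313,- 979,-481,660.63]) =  [-979 , - 753 , -640, - 481,-313, 165/4, 783/14, 660.63 ] 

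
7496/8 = 937 = 937.00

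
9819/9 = 1091 = 1091.00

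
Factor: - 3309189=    - 3^1*13^2*61^1*107^1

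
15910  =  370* 43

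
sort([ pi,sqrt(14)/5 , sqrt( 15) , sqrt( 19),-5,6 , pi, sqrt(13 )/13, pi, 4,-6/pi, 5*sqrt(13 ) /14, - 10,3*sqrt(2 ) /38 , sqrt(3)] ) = [ - 10, - 5,-6/pi , 3*sqrt( 2)/38,sqrt(13) /13,sqrt(14 )/5, 5* sqrt(13) /14 , sqrt (3 ), pi , pi,pi,sqrt(15),4, sqrt( 19), 6] 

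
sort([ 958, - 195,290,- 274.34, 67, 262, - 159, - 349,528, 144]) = [ - 349, - 274.34, - 195, - 159, 67, 144,262 , 290, 528, 958 ]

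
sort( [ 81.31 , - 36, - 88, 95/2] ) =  [ - 88, - 36,95/2, 81.31 ]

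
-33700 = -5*6740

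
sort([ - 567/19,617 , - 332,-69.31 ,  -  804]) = [-804 , - 332, - 69.31 , - 567/19, 617] 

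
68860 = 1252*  55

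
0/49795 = 0 = 0.00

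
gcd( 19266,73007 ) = 1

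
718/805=718/805 = 0.89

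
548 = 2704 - 2156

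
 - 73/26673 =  - 73/26673 = - 0.00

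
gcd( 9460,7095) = 2365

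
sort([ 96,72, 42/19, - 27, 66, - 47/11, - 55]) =[ - 55, - 27, - 47/11,  42/19,66,72,96]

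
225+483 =708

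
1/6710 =1/6710  =  0.00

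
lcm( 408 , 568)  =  28968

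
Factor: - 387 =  - 3^2 *43^1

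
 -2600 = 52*( - 50)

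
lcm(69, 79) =5451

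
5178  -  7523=-2345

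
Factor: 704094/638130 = 491/445 = 5^(  -  1 )*89^ ( - 1 )*491^1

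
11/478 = 11/478= 0.02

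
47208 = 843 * 56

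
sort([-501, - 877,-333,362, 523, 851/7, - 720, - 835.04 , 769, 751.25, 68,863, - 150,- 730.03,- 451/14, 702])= [ - 877,-835.04, - 730.03,-720, - 501,  -  333, - 150, - 451/14,68, 851/7, 362,523, 702,751.25,  769,863 ]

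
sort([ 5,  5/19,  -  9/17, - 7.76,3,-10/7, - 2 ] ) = [ - 7.76, - 2, - 10/7, - 9/17,5/19,3, 5 ] 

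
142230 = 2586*55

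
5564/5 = 5564/5 = 1112.80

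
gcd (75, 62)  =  1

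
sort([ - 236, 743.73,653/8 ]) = [ - 236 , 653/8 , 743.73]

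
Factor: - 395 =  - 5^1*79^1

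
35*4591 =160685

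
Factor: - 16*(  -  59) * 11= 10384=2^4 * 11^1*59^1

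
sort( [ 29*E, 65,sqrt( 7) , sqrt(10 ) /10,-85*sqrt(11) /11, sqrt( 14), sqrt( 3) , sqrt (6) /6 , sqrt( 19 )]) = [  -  85 *sqrt( 11 ) /11,sqrt(10)/10, sqrt( 6 )/6  ,  sqrt(3), sqrt ( 7),sqrt(14), sqrt(19),65,29*E]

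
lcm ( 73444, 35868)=1542324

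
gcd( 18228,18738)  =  6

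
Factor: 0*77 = 0 = 0^1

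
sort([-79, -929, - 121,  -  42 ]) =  [-929 ,- 121, - 79, - 42]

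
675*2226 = 1502550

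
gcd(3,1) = 1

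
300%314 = 300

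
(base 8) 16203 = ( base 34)6AN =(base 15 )2269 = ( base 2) 1110010000011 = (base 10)7299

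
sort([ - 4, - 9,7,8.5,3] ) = [  -  9, - 4, 3,7,8.5]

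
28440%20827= 7613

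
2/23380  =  1/11690 = 0.00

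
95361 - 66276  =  29085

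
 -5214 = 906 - 6120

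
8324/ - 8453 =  -8324/8453= - 0.98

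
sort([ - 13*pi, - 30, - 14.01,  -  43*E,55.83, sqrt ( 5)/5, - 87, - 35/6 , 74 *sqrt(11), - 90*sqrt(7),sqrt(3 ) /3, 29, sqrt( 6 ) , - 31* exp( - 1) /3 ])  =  [- 90*sqrt(7), - 43*E,-87, - 13*pi, - 30, - 14.01, - 35/6 ,  -  31*exp( - 1) /3,sqrt(5) /5 , sqrt( 3)/3,sqrt(6),29,55.83, 74*sqrt(11 ) ] 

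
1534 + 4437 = 5971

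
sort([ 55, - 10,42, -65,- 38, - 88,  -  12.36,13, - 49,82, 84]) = [- 88 , - 65 , -49, - 38, - 12.36 , - 10,13,42, 55,82,84]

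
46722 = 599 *78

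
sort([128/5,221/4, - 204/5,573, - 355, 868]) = [ - 355,-204/5, 128/5, 221/4, 573, 868] 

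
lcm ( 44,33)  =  132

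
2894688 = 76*38088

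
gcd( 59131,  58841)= 29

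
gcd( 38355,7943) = 1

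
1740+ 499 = 2239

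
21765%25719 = 21765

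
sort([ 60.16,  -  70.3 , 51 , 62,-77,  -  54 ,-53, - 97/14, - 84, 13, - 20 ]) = [ - 84, -77, - 70.3, - 54, - 53, - 20 , - 97/14,13,51,60.16,62]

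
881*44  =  38764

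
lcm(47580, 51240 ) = 666120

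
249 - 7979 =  - 7730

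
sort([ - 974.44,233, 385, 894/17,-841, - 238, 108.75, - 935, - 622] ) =[ - 974.44, - 935, - 841,-622 ,-238,  894/17,108.75, 233,385 ]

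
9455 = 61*155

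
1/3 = 1/3 = 0.33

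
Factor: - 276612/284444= -777/799 = - 3^1 * 7^1*17^( - 1 )*37^1 *47^( - 1)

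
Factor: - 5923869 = - 3^1*7^1*282089^1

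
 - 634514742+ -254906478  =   - 889421220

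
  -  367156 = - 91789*4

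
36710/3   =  36710/3 = 12236.67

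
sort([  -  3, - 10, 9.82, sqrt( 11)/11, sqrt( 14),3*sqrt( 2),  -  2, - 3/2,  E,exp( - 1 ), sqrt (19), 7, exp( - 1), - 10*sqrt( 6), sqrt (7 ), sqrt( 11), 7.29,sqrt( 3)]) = [ - 10*sqrt(6), - 10, - 3, - 2, - 3/2,sqrt(11)/11,exp( - 1), exp( - 1), sqrt(3), sqrt(7),E, sqrt ( 11), sqrt( 14), 3 * sqrt(2), sqrt (19 ),7 , 7.29,  9.82]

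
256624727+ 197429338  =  454054065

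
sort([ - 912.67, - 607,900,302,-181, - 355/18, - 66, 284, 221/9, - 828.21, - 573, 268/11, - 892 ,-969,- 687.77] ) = [ -969, - 912.67,-892,-828.21,-687.77, - 607, - 573 ,  -  181, - 66,-355/18 , 268/11, 221/9, 284, 302, 900]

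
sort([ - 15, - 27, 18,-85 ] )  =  [ - 85,-27, - 15,18]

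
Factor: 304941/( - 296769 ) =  - 101647/98923 = - 7^1*11^ ( - 1)*13^1*17^( - 1 )*23^(  -  2 )*1117^1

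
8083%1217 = 781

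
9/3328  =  9/3328= 0.00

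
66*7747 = 511302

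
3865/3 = 1288+1/3 = 1288.33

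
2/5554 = 1/2777= 0.00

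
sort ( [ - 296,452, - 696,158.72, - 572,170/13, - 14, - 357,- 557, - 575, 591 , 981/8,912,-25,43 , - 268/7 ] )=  [ - 696, - 575,  -  572, - 557, - 357 , - 296, - 268/7, - 25, - 14,170/13,43,981/8,158.72, 452, 591,912] 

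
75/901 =75/901 = 0.08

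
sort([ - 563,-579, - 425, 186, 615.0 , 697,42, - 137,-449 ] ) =[-579, - 563, - 449, - 425,-137,42 , 186 , 615.0, 697] 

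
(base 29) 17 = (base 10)36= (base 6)100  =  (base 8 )44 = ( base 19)1H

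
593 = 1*593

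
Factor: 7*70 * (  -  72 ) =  - 2^4*3^2 * 5^1*7^2 = -  35280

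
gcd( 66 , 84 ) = 6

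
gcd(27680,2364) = 4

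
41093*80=3287440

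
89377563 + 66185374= 155562937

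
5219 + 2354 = 7573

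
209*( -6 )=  - 1254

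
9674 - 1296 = 8378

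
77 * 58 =4466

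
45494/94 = 22747/47 = 483.98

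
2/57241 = 2/57241 = 0.00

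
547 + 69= 616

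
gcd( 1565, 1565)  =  1565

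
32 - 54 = -22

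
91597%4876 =3829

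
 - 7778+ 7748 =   -  30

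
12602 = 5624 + 6978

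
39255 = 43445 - 4190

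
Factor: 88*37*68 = 221408 = 2^5 * 11^1*17^1*37^1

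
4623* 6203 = 28676469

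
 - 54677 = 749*(-73) 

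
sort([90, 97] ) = [90,97] 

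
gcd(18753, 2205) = 21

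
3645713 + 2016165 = 5661878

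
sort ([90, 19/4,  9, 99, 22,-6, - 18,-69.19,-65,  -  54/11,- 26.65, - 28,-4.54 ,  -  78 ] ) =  [ - 78, - 69.19, - 65,-28,-26.65,-18 , - 6, - 54/11, - 4.54, 19/4,9, 22, 90, 99 ] 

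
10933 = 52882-41949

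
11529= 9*1281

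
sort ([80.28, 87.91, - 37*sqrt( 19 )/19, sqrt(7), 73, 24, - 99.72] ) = [ - 99.72, - 37*sqrt( 19 ) /19, sqrt( 7),24, 73, 80.28,87.91] 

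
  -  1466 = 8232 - 9698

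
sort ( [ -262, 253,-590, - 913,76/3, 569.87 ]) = [ - 913, - 590, - 262, 76/3,253, 569.87] 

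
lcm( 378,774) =16254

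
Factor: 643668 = 2^2*3^1* 53639^1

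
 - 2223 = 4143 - 6366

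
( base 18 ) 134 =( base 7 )1054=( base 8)576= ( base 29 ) D5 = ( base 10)382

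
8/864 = 1/108 = 0.01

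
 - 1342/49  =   - 1342/49=-27.39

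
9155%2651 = 1202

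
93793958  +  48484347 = 142278305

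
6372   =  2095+4277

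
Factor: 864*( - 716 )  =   - 2^7*3^3*179^1 = - 618624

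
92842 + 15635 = 108477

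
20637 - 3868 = 16769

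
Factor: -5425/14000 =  - 31/80 = - 2^( - 4)*5^( - 1 )*31^1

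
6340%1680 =1300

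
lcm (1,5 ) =5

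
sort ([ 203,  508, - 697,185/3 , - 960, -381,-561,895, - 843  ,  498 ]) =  [ - 960, - 843, -697,-561, - 381, 185/3, 203,  498,508 , 895] 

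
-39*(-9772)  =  381108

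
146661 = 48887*3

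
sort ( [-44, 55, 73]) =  [ - 44 , 55 , 73] 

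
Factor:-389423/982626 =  - 2^( -1)*3^ (-1 )* 173^1*2251^1*163771^(-1)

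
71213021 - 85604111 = - 14391090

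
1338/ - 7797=-1 + 2153/2599 = - 0.17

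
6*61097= 366582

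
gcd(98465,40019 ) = 1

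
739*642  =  474438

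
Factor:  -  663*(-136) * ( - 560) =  - 2^7*3^1*5^1 * 7^1*13^1*17^2 =- 50494080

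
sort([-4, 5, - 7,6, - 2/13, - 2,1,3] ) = [ - 7,-4, - 2, - 2/13,1, 3 , 5,6] 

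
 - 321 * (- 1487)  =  477327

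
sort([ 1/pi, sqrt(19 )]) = [ 1/pi, sqrt( 19) ]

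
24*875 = 21000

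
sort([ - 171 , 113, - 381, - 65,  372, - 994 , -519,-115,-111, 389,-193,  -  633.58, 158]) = [  -  994 , - 633.58, - 519, - 381, - 193, -171,- 115,-111, - 65, 113, 158,372, 389]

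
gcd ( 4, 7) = 1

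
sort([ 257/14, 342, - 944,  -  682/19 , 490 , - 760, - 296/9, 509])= [-944, - 760,-682/19, - 296/9, 257/14, 342 , 490,509 ]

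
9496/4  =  2374 = 2374.00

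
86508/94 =43254/47  =  920.30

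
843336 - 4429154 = - 3585818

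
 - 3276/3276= - 1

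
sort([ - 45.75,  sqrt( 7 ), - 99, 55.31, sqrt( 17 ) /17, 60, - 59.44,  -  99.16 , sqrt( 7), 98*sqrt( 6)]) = [  -  99.16,- 99, -59.44, - 45.75, sqrt( 17)/17,sqrt (7),sqrt( 7) , 55.31, 60,98*sqrt( 6)]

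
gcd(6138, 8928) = 558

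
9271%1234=633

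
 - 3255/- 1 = 3255/1 =3255.00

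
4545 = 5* 909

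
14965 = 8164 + 6801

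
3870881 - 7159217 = -3288336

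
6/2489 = 6/2489 = 0.00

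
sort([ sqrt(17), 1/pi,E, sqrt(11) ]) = [1/pi  ,  E,sqrt(11),sqrt(17 ) ] 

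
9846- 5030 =4816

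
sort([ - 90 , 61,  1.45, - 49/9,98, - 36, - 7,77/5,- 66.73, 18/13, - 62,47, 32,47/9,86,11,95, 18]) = [ - 90, - 66.73, - 62 , - 36, - 7, - 49/9 , 18/13, 1.45, 47/9  ,  11, 77/5, 18,32, 47,61,86,95,98]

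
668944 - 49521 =619423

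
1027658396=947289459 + 80368937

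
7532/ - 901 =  - 7532/901 = - 8.36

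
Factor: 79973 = 79973^1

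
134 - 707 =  - 573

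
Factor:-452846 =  -2^1*17^1 * 19^1*701^1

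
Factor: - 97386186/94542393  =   - 2^1 * 11^( - 1)*23^1 * 71^( - 1 )*131^1*5387^1*40351^( - 1) = - 32462062/31514131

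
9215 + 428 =9643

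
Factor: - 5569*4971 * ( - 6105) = 169007761395 = 3^2*5^1* 11^1*37^1*1657^1 * 5569^1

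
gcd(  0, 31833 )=31833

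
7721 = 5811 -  -1910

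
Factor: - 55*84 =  - 4620 = - 2^2* 3^1*5^1*7^1 * 11^1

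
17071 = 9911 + 7160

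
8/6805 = 8/6805 = 0.00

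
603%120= 3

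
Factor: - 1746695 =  - 5^1*31^1 * 59^1*191^1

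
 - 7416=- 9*824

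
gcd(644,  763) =7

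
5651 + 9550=15201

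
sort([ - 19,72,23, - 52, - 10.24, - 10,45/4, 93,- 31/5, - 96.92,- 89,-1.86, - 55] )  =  [- 96.92, - 89, - 55, -52,-19 , - 10.24, - 10, - 31/5, - 1.86,45/4, 23,72,93 ]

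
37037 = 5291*7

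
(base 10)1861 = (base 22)3ID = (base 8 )3505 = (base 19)52i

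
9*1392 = 12528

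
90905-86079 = 4826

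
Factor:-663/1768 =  - 3/8 = - 2^ ( - 3)*3^1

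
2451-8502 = -6051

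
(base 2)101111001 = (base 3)111222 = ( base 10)377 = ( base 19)10G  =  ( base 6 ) 1425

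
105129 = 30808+74321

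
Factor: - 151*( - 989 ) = 23^1*43^1*  151^1 = 149339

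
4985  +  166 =5151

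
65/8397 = 65/8397 = 0.01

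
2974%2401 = 573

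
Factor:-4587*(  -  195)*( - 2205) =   -  3^4*5^2*7^2*11^1*13^1*139^1 = - 1972295325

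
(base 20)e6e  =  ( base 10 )5734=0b1011001100110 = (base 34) 4wm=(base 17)12E5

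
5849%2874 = 101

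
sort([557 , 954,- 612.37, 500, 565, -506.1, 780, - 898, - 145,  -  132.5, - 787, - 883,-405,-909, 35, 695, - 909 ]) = [ - 909, - 909,- 898, - 883, - 787, - 612.37, - 506.1,-405, - 145,-132.5,35,500, 557 , 565,  695, 780, 954] 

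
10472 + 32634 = 43106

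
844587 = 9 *93843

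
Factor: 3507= 3^1*7^1*167^1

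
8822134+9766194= 18588328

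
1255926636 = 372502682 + 883423954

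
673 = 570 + 103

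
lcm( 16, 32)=32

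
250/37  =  250/37 = 6.76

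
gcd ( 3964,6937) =991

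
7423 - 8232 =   -  809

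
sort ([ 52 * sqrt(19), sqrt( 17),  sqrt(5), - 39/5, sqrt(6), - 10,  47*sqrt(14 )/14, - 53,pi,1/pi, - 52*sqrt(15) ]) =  [ - 52 * sqrt(15), - 53, - 10, - 39/5,1/pi,  sqrt( 5 ), sqrt(6 ),pi,sqrt(17 ),47 * sqrt ( 14)/14,52*sqrt( 19)]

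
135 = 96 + 39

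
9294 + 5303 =14597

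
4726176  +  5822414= 10548590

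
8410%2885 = 2640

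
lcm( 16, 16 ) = 16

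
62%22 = 18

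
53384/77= 693 + 23/77 = 693.30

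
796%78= 16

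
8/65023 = 8/65023 = 0.00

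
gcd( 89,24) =1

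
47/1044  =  47/1044 = 0.05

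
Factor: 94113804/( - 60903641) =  - 2^2*3^1*109^( - 1)*349^( -1)*1031^1* 1601^ ( - 1)*7607^1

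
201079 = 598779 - 397700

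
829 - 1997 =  - 1168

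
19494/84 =3249/14 = 232.07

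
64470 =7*9210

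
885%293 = 6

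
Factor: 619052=2^2*7^1*22109^1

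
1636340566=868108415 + 768232151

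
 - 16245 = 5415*(-3)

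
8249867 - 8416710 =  - 166843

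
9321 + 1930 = 11251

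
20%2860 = 20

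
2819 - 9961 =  - 7142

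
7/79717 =7/79717 =0.00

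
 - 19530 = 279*(-70)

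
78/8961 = 26/2987 = 0.01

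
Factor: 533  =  13^1*41^1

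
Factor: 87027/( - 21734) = -2^ (- 1)*3^1 *10867^( - 1)*29009^1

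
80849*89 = 7195561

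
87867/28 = 3138 + 3/28 = 3138.11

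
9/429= 3/143=0.02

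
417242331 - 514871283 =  - 97628952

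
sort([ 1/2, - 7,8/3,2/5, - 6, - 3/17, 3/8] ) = [ - 7,-6, - 3/17  ,  3/8, 2/5,1/2,8/3 ]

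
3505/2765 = 1+148/553=1.27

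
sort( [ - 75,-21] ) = [-75  , - 21 ] 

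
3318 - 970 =2348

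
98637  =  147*671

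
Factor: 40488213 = 3^1*271^1*49801^1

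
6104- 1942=4162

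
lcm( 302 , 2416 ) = 2416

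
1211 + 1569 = 2780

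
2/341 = 2/341 = 0.01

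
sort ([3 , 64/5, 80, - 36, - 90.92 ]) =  [ -90.92, - 36, 3 , 64/5,80]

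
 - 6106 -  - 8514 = 2408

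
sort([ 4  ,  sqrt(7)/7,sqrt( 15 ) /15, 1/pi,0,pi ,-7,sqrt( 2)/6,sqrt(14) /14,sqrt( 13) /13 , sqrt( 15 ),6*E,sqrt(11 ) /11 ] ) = [ - 7, 0,sqrt(2 ) /6, sqrt(15 ) /15, sqrt(14)/14, sqrt( 13 )/13,sqrt(11)/11, 1/pi, sqrt(7 ) /7,pi,sqrt( 15) , 4, 6*E ] 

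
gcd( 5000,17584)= 8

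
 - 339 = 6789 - 7128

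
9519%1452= 807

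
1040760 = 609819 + 430941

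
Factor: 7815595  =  5^1*1563119^1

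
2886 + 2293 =5179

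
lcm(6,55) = 330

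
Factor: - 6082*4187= - 25465334 = - 2^1*53^1*79^1*3041^1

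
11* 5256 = 57816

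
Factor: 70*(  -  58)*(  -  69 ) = 280140 = 2^2*3^1*5^1*7^1*23^1*29^1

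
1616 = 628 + 988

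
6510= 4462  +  2048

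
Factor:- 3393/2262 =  - 2^( - 1)*3^1 = - 3/2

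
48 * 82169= 3944112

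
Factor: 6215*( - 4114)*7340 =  - 187672863400 = - 2^3 * 5^2*11^3* 17^1*113^1*367^1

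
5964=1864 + 4100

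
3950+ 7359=11309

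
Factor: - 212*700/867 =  - 148400/867 = - 2^4*3^(-1) * 5^2*7^1*17^( - 2)*53^1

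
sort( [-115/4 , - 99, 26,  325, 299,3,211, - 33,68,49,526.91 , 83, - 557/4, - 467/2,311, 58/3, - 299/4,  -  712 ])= [ - 712, - 467/2, - 557/4,-99, - 299/4, - 33, - 115/4, 3, 58/3,  26, 49,  68,83,211,299,311,325 , 526.91 ] 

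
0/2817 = 0 = 0.00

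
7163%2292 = 287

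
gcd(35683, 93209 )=1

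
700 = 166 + 534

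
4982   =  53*94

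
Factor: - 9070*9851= -2^1*5^1 * 907^1*9851^1 = -89348570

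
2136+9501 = 11637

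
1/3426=1/3426  =  0.00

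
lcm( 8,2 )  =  8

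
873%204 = 57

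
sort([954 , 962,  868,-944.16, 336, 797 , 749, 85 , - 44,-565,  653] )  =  [ - 944.16,-565, -44, 85, 336, 653, 749,797, 868, 954,962 ]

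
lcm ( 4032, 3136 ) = 28224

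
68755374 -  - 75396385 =144151759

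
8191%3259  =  1673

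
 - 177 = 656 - 833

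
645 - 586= 59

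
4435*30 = 133050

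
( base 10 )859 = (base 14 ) 455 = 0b1101011011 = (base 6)3551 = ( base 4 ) 31123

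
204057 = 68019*3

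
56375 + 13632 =70007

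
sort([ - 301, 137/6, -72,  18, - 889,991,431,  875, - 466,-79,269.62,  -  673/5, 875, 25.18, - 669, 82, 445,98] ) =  [-889, - 669,-466, - 301, - 673/5, - 79, - 72, 18,137/6, 25.18,82, 98, 269.62,431, 445, 875,875, 991]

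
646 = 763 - 117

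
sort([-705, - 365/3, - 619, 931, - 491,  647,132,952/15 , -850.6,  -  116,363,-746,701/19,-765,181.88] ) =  [ - 850.6, - 765 , - 746, - 705,- 619 , - 491, - 365/3 , - 116,701/19, 952/15,132,181.88, 363, 647,931] 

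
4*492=1968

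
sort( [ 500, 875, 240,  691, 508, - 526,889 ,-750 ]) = [ - 750 , - 526,240,500, 508,691,875,889 ]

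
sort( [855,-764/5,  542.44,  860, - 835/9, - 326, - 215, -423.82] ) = [-423.82, - 326, - 215,-764/5, - 835/9,542.44, 855 , 860] 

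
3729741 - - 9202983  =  12932724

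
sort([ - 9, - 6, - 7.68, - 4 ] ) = [ - 9, - 7.68,-6,  -  4 ] 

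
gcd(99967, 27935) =1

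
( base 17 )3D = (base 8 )100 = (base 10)64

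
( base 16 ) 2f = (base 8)57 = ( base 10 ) 47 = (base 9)52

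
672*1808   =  1214976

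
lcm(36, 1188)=1188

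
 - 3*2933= - 8799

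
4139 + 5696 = 9835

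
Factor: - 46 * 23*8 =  - 2^4*23^2  =  - 8464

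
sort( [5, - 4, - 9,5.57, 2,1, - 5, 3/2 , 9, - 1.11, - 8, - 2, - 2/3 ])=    [ -9, - 8, - 5, - 4,- 2,  -  1.11,-2/3,1,  3/2, 2, 5,  5.57, 9 ]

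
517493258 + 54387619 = 571880877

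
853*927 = 790731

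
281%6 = 5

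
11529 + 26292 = 37821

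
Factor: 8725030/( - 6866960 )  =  -872503/686696=   - 2^( - 3)*139^1 * 6277^1*85837^ (  -  1)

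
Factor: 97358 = 2^1*48679^1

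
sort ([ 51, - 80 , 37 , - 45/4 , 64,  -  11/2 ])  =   [  -  80,-45/4,-11/2, 37,51,64 ] 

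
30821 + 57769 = 88590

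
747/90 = 8 + 3/10 = 8.30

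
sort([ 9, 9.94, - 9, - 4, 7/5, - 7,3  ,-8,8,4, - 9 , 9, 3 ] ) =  [- 9,-9  ,-8 ,-7,  -  4,  7/5,3,3,  4, 8, 9,9, 9.94 ]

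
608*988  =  600704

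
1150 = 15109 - 13959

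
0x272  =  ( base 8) 1162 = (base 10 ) 626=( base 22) 16a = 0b1001110010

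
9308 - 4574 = 4734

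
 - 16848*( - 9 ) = 151632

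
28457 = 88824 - 60367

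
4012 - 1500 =2512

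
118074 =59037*2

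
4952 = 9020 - 4068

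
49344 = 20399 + 28945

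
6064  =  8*758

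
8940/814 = 10 + 400/407 = 10.98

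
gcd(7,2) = 1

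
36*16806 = 605016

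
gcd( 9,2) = 1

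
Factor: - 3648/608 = - 2^1*3^1 =- 6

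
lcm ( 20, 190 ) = 380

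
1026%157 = 84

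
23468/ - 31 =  - 23468/31 = - 757.03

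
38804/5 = 38804/5 = 7760.80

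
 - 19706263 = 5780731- 25486994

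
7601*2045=15544045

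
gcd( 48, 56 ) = 8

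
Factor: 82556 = 2^2*20639^1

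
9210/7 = 1315+ 5/7  =  1315.71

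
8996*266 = 2392936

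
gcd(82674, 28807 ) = 1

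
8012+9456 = 17468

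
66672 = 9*7408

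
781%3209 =781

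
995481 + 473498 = 1468979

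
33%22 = 11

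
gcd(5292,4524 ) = 12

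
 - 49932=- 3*16644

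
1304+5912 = 7216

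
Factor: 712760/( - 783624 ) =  - 865/951 = - 3^( - 1 )*5^1*173^1*317^( - 1)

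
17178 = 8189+8989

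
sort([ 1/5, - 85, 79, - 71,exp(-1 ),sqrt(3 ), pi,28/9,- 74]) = [ - 85, - 74, - 71, 1/5, exp( - 1),sqrt ( 3 ),28/9, pi,79]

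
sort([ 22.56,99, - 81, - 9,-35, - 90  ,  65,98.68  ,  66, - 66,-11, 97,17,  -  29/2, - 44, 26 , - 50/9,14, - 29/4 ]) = [ - 90 , - 81, - 66, - 44, - 35 ,- 29/2, - 11, - 9, - 29/4 ,  -  50/9, 14 , 17 , 22.56,  26,65,66 , 97,98.68,  99 ] 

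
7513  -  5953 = 1560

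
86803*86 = 7465058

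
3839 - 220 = 3619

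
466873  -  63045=403828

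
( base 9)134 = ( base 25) 4C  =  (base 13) 88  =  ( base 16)70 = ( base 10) 112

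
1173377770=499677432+673700338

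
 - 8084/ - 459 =17  +  281/459=17.61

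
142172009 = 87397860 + 54774149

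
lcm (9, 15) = 45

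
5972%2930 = 112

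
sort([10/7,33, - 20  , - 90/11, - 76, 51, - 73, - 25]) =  [-76, - 73,-25, - 20, -90/11,10/7,33,51]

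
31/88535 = 31/88535  =  0.00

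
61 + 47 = 108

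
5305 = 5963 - 658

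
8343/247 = 33 + 192/247  =  33.78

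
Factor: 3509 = 11^2*29^1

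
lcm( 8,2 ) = 8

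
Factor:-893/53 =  - 19^1 *47^1*53^( - 1)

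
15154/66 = 229 + 20/33 = 229.61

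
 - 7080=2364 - 9444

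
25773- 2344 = 23429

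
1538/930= 769/465  =  1.65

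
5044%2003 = 1038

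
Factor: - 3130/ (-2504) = 5/4 = 2^( - 2)*5^1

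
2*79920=159840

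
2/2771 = 2/2771 = 0.00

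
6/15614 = 3/7807= 0.00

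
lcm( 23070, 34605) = 69210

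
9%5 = 4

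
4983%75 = 33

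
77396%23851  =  5843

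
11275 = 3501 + 7774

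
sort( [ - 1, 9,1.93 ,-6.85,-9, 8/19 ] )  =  [ - 9,-6.85,-1, 8/19,1.93,9]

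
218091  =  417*523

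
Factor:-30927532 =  - 2^2* 7731883^1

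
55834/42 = 1329 + 8/21 = 1329.38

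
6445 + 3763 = 10208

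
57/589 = 3/31 =0.10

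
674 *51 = 34374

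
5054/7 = 722 = 722.00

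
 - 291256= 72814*(-4)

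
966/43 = 22 + 20/43 = 22.47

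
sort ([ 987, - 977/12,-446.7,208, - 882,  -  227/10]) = [ - 882, - 446.7, - 977/12,  -  227/10,208, 987]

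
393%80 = 73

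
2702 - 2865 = -163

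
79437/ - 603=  - 26479/201= - 131.74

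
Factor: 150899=7^1*21557^1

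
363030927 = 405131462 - 42100535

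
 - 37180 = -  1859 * 20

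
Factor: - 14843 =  - 14843^1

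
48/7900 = 12/1975 = 0.01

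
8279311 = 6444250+1835061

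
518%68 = 42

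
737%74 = 71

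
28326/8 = 14163/4 = 3540.75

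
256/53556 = 64/13389 = 0.00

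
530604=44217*12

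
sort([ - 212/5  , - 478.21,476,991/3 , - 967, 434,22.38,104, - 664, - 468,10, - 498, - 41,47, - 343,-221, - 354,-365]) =[-967, - 664, - 498,  -  478.21, - 468, - 365,-354, - 343,-221,-212/5, - 41, 10,22.38,47,104, 991/3,434,476 ]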